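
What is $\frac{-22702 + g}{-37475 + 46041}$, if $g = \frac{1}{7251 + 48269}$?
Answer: $- \frac{1260415039}{475584320} \approx -2.6502$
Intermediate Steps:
$g = \frac{1}{55520} \approx 1.8012 \cdot 10^{-5}$
$\frac{-22702 + g}{-37475 + 46041} = \frac{-22702 + \frac{1}{55520}}{-37475 + 46041} = - \frac{1260415039}{55520 \cdot 8566} = \left(- \frac{1260415039}{55520}\right) \frac{1}{8566} = - \frac{1260415039}{475584320}$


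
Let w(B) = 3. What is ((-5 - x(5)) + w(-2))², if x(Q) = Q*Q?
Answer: 729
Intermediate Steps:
x(Q) = Q²
((-5 - x(5)) + w(-2))² = ((-5 - 1*5²) + 3)² = ((-5 - 1*25) + 3)² = ((-5 - 25) + 3)² = (-30 + 3)² = (-27)² = 729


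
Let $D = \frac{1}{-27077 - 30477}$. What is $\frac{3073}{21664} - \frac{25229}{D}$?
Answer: $\frac{31456775020097}{21664} \approx 1.452 \cdot 10^{9}$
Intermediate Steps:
$D = - \frac{1}{57554}$ ($D = \frac{1}{-57554} = - \frac{1}{57554} \approx -1.7375 \cdot 10^{-5}$)
$\frac{3073}{21664} - \frac{25229}{D} = \frac{3073}{21664} - \frac{25229}{- \frac{1}{57554}} = 3073 \cdot \frac{1}{21664} - -1452029866 = \frac{3073}{21664} + 1452029866 = \frac{31456775020097}{21664}$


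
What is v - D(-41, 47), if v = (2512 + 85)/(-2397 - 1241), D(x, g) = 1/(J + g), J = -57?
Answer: -5583/9095 ≈ -0.61385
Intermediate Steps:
D(x, g) = 1/(-57 + g)
v = -2597/3638 (v = 2597/(-3638) = 2597*(-1/3638) = -2597/3638 ≈ -0.71385)
v - D(-41, 47) = -2597/3638 - 1/(-57 + 47) = -2597/3638 - 1/(-10) = -2597/3638 - 1*(-⅒) = -2597/3638 + ⅒ = -5583/9095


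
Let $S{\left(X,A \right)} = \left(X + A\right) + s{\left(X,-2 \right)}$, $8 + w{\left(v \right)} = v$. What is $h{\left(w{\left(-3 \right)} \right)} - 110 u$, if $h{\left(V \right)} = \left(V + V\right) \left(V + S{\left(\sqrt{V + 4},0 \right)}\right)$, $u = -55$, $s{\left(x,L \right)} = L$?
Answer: $6336 - 22 i \sqrt{7} \approx 6336.0 - 58.207 i$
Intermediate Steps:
$w{\left(v \right)} = -8 + v$
$S{\left(X,A \right)} = -2 + A + X$ ($S{\left(X,A \right)} = \left(X + A\right) - 2 = \left(A + X\right) - 2 = -2 + A + X$)
$h{\left(V \right)} = 2 V \left(-2 + V + \sqrt{4 + V}\right)$ ($h{\left(V \right)} = \left(V + V\right) \left(V + \left(-2 + 0 + \sqrt{V + 4}\right)\right) = 2 V \left(V + \left(-2 + 0 + \sqrt{4 + V}\right)\right) = 2 V \left(V + \left(-2 + \sqrt{4 + V}\right)\right) = 2 V \left(-2 + V + \sqrt{4 + V}\right)$)
$h{\left(w{\left(-3 \right)} \right)} - 110 u = 2 \left(-8 - 3\right) \left(-2 - 11 + \sqrt{4 - 11}\right) - -6050 = 2 \left(-11\right) \left(-2 - 11 + \sqrt{4 - 11}\right) + 6050 = 2 \left(-11\right) \left(-2 - 11 + \sqrt{-7}\right) + 6050 = 2 \left(-11\right) \left(-2 - 11 + i \sqrt{7}\right) + 6050 = 2 \left(-11\right) \left(-13 + i \sqrt{7}\right) + 6050 = \left(286 - 22 i \sqrt{7}\right) + 6050 = 6336 - 22 i \sqrt{7}$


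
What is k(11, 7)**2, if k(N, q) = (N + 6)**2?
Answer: 83521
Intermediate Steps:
k(N, q) = (6 + N)**2
k(11, 7)**2 = ((6 + 11)**2)**2 = (17**2)**2 = 289**2 = 83521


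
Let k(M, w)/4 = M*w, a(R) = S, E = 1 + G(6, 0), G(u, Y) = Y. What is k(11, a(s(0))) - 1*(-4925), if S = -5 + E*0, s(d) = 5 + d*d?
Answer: 4705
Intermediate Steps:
s(d) = 5 + d**2
E = 1 (E = 1 + 0 = 1)
S = -5 (S = -5 + 1*0 = -5 + 0 = -5)
a(R) = -5
k(M, w) = 4*M*w (k(M, w) = 4*(M*w) = 4*M*w)
k(11, a(s(0))) - 1*(-4925) = 4*11*(-5) - 1*(-4925) = -220 + 4925 = 4705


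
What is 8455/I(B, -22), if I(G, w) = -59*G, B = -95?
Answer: 89/59 ≈ 1.5085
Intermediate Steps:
8455/I(B, -22) = 8455/((-59*(-95))) = 8455/5605 = 8455*(1/5605) = 89/59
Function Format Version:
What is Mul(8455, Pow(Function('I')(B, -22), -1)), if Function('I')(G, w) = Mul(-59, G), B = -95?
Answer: Rational(89, 59) ≈ 1.5085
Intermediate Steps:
Mul(8455, Pow(Function('I')(B, -22), -1)) = Mul(8455, Pow(Mul(-59, -95), -1)) = Mul(8455, Pow(5605, -1)) = Mul(8455, Rational(1, 5605)) = Rational(89, 59)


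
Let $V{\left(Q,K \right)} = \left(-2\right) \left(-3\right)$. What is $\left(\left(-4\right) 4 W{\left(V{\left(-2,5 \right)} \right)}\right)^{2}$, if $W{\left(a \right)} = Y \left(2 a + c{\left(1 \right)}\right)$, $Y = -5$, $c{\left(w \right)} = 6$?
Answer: $2073600$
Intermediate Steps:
$V{\left(Q,K \right)} = 6$
$W{\left(a \right)} = -30 - 10 a$ ($W{\left(a \right)} = - 5 \left(2 a + 6\right) = - 5 \left(6 + 2 a\right) = -30 - 10 a$)
$\left(\left(-4\right) 4 W{\left(V{\left(-2,5 \right)} \right)}\right)^{2} = \left(\left(-4\right) 4 \left(-30 - 60\right)\right)^{2} = \left(- 16 \left(-30 - 60\right)\right)^{2} = \left(\left(-16\right) \left(-90\right)\right)^{2} = 1440^{2} = 2073600$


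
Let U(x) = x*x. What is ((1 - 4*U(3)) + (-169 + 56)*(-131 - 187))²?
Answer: 1288738201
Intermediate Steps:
U(x) = x²
((1 - 4*U(3)) + (-169 + 56)*(-131 - 187))² = ((1 - 4*3²) + (-169 + 56)*(-131 - 187))² = ((1 - 4*9) - 113*(-318))² = ((1 - 36) + 35934)² = (-35 + 35934)² = 35899² = 1288738201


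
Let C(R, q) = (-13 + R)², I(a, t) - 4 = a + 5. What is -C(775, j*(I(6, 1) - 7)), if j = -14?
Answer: -580644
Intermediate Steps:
I(a, t) = 9 + a (I(a, t) = 4 + (a + 5) = 4 + (5 + a) = 9 + a)
-C(775, j*(I(6, 1) - 7)) = -(-13 + 775)² = -1*762² = -1*580644 = -580644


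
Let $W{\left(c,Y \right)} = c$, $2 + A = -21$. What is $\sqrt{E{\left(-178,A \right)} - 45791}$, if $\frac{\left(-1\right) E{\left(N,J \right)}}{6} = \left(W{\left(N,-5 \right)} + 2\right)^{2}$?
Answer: $i \sqrt{231647} \approx 481.3 i$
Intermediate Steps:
$A = -23$ ($A = -2 - 21 = -23$)
$E{\left(N,J \right)} = - 6 \left(2 + N\right)^{2}$ ($E{\left(N,J \right)} = - 6 \left(N + 2\right)^{2} = - 6 \left(2 + N\right)^{2}$)
$\sqrt{E{\left(-178,A \right)} - 45791} = \sqrt{- 6 \left(2 - 178\right)^{2} - 45791} = \sqrt{- 6 \left(-176\right)^{2} - 45791} = \sqrt{\left(-6\right) 30976 - 45791} = \sqrt{-185856 - 45791} = \sqrt{-231647} = i \sqrt{231647}$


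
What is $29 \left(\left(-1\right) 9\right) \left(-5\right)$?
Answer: $1305$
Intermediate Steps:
$29 \left(\left(-1\right) 9\right) \left(-5\right) = 29 \left(-9\right) \left(-5\right) = \left(-261\right) \left(-5\right) = 1305$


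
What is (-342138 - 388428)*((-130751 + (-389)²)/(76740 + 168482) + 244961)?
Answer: -21942493889556096/122611 ≈ -1.7896e+11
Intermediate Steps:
(-342138 - 388428)*((-130751 + (-389)²)/(76740 + 168482) + 244961) = -730566*((-130751 + 151321)/245222 + 244961) = -730566*(20570*(1/245222) + 244961) = -730566*(10285/122611 + 244961) = -730566*30034923456/122611 = -21942493889556096/122611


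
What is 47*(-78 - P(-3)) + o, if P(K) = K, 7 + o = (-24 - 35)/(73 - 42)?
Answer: -109551/31 ≈ -3533.9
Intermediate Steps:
o = -276/31 (o = -7 + (-24 - 35)/(73 - 42) = -7 - 59/31 = -276/31 ≈ -8.9032)
47*(-78 - P(-3)) + o = 47*(-78 - 1*(-3)) - 276/31 = 47*(-78 + 3) - 276/31 = 47*(-75) - 276/31 = -3525 - 276/31 = -109551/31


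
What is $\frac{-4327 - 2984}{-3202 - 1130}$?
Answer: $\frac{2437}{1444} \approx 1.6877$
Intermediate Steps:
$\frac{-4327 - 2984}{-3202 - 1130} = - \frac{7311}{-4332} = \left(-7311\right) \left(- \frac{1}{4332}\right) = \frac{2437}{1444}$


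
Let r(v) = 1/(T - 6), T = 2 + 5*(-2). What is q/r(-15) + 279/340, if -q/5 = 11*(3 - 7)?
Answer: -1046921/340 ≈ -3079.2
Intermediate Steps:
q = 220 (q = -55*(3 - 7) = -55*(-4) = -5*(-44) = 220)
T = -8 (T = 2 - 10 = -8)
r(v) = -1/14 (r(v) = 1/(-8 - 6) = 1/(-14) = -1/14)
q/r(-15) + 279/340 = 220/(-1/14) + 279/340 = 220*(-14) + 279*(1/340) = -3080 + 279/340 = -1046921/340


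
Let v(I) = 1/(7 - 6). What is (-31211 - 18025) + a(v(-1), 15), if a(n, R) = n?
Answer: -49235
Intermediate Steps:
v(I) = 1 (v(I) = 1/1 = 1)
(-31211 - 18025) + a(v(-1), 15) = (-31211 - 18025) + 1 = -49236 + 1 = -49235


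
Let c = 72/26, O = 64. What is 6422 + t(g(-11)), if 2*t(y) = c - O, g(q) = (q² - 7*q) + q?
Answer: 83088/13 ≈ 6391.4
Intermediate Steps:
g(q) = q² - 6*q
c = 36/13 (c = 72*(1/26) = 36/13 ≈ 2.7692)
t(y) = -398/13 (t(y) = (36/13 - 1*64)/2 = (36/13 - 64)/2 = (½)*(-796/13) = -398/13)
6422 + t(g(-11)) = 6422 - 398/13 = 83088/13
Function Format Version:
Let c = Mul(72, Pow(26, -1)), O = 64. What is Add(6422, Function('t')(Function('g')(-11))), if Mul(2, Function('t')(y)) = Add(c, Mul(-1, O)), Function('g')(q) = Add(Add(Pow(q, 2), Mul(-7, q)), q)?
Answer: Rational(83088, 13) ≈ 6391.4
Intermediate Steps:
Function('g')(q) = Add(Pow(q, 2), Mul(-6, q))
c = Rational(36, 13) (c = Mul(72, Rational(1, 26)) = Rational(36, 13) ≈ 2.7692)
Function('t')(y) = Rational(-398, 13) (Function('t')(y) = Mul(Rational(1, 2), Add(Rational(36, 13), Mul(-1, 64))) = Mul(Rational(1, 2), Add(Rational(36, 13), -64)) = Mul(Rational(1, 2), Rational(-796, 13)) = Rational(-398, 13))
Add(6422, Function('t')(Function('g')(-11))) = Add(6422, Rational(-398, 13)) = Rational(83088, 13)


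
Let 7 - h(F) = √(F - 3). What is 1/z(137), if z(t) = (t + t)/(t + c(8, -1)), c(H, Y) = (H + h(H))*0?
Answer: ½ ≈ 0.50000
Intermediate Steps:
h(F) = 7 - √(-3 + F) (h(F) = 7 - √(F - 3) = 7 - √(-3 + F))
c(H, Y) = 0 (c(H, Y) = (H + (7 - √(-3 + H)))*0 = (7 + H - √(-3 + H))*0 = 0)
z(t) = 2 (z(t) = (t + t)/(t + 0) = (2*t)/t = 2)
1/z(137) = 1/2 = ½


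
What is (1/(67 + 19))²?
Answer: 1/7396 ≈ 0.00013521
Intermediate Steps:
(1/(67 + 19))² = (1/86)² = 1/7396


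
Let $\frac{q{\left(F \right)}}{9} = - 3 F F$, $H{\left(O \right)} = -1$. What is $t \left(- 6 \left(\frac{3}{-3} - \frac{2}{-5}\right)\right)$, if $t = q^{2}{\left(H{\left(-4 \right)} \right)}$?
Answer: $\frac{13122}{5} \approx 2624.4$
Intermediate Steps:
$q{\left(F \right)} = - 27 F^{2}$ ($q{\left(F \right)} = 9 - 3 F F = 9 \left(- 3 F^{2}\right) = - 27 F^{2}$)
$t = 729$ ($t = \left(- 27 \left(-1\right)^{2}\right)^{2} = \left(\left(-27\right) 1\right)^{2} = \left(-27\right)^{2} = 729$)
$t \left(- 6 \left(\frac{3}{-3} - \frac{2}{-5}\right)\right) = 729 \left(- 6 \left(\frac{3}{-3} - \frac{2}{-5}\right)\right) = 729 \left(- 6 \left(3 \left(- \frac{1}{3}\right) - - \frac{2}{5}\right)\right) = 729 \left(- 6 \left(-1 + \frac{2}{5}\right)\right) = 729 \left(\left(-6\right) \left(- \frac{3}{5}\right)\right) = 729 \cdot \frac{18}{5} = \frac{13122}{5}$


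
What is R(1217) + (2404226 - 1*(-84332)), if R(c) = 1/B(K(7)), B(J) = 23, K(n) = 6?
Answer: 57236835/23 ≈ 2.4886e+6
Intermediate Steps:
R(c) = 1/23
R(1217) + (2404226 - 1*(-84332)) = 1/23 + (2404226 - 1*(-84332)) = 1/23 + (2404226 + 84332) = 1/23 + 2488558 = 57236835/23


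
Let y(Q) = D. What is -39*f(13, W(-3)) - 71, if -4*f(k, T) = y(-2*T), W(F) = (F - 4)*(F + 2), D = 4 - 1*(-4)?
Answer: 7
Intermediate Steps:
D = 8 (D = 4 + 4 = 8)
W(F) = (-4 + F)*(2 + F)
y(Q) = 8
f(k, T) = -2 (f(k, T) = -¼*8 = -2)
-39*f(13, W(-3)) - 71 = -39*(-2) - 71 = 78 - 71 = 7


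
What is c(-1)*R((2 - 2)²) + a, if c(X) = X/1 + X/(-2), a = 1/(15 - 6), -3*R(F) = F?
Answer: ⅑ ≈ 0.11111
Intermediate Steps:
R(F) = -F/3
a = ⅑ (a = 1/9 = ⅑ ≈ 0.11111)
c(X) = X/2 (c(X) = X*1 + X*(-½) = X - X/2 = X/2)
c(-1)*R((2 - 2)²) + a = ((½)*(-1))*(-(2 - 2)²/3) + ⅑ = -(-1)*0²/6 + ⅑ = -(-1)*0/6 + ⅑ = -½*0 + ⅑ = 0 + ⅑ = ⅑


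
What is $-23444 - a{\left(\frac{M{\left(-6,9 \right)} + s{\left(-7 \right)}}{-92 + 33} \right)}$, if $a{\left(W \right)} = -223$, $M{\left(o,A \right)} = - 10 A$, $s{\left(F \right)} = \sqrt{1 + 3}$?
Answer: $-23221$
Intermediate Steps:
$s{\left(F \right)} = 2$ ($s{\left(F \right)} = \sqrt{4} = 2$)
$-23444 - a{\left(\frac{M{\left(-6,9 \right)} + s{\left(-7 \right)}}{-92 + 33} \right)} = -23444 - -223 = -23444 + 223 = -23221$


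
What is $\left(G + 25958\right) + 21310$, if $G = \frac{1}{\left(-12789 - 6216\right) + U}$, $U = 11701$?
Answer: $\frac{345245471}{7304} \approx 47268.0$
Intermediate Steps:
$G = - \frac{1}{7304}$ ($G = \frac{1}{\left(-12789 - 6216\right) + 11701} = \frac{1}{-19005 + 11701} = \frac{1}{-7304} = - \frac{1}{7304} \approx -0.00013691$)
$\left(G + 25958\right) + 21310 = \left(- \frac{1}{7304} + 25958\right) + 21310 = \frac{189597231}{7304} + 21310 = \frac{345245471}{7304}$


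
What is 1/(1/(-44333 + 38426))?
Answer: -5907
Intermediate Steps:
1/(1/(-44333 + 38426)) = 1/(1/(-5907)) = 1/(-1/5907) = -5907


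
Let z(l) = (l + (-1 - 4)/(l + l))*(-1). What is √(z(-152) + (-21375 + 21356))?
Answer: √768113/76 ≈ 11.532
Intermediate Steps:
z(l) = -l + 5/(2*l) (z(l) = (l - 5*1/(2*l))*(-1) = (l - 5/(2*l))*(-1) = -l + 5/(2*l))
√(z(-152) + (-21375 + 21356)) = √((-1*(-152) + (5/2)/(-152)) + (-21375 + 21356)) = √((152 + (5/2)*(-1/152)) - 19) = √((152 - 5/304) - 19) = √(46203/304 - 19) = √(40427/304) = √768113/76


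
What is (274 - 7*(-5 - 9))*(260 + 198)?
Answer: 170376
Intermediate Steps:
(274 - 7*(-5 - 9))*(260 + 198) = (274 - 7*(-14))*458 = (274 + 98)*458 = 372*458 = 170376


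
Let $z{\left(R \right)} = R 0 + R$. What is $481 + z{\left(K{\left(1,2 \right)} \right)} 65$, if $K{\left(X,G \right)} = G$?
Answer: $611$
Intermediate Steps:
$z{\left(R \right)} = R$ ($z{\left(R \right)} = 0 + R = R$)
$481 + z{\left(K{\left(1,2 \right)} \right)} 65 = 481 + 2 \cdot 65 = 481 + 130 = 611$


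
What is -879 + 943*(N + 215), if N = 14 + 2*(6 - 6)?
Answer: 215068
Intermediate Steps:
N = 14 (N = 14 + 2*0 = 14 + 0 = 14)
-879 + 943*(N + 215) = -879 + 943*(14 + 215) = -879 + 943*229 = -879 + 215947 = 215068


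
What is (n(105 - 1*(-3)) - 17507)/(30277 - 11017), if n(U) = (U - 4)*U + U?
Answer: -6167/19260 ≈ -0.32020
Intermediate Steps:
n(U) = U + U*(-4 + U) (n(U) = (-4 + U)*U + U = U*(-4 + U) + U = U + U*(-4 + U))
(n(105 - 1*(-3)) - 17507)/(30277 - 11017) = ((105 - 1*(-3))*(-3 + (105 - 1*(-3))) - 17507)/(30277 - 11017) = ((105 + 3)*(-3 + (105 + 3)) - 17507)/19260 = (108*(-3 + 108) - 17507)*(1/19260) = (108*105 - 17507)*(1/19260) = (11340 - 17507)*(1/19260) = -6167*1/19260 = -6167/19260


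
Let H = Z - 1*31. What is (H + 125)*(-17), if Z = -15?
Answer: -1343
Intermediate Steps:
H = -46 (H = -15 - 1*31 = -15 - 31 = -46)
(H + 125)*(-17) = (-46 + 125)*(-17) = 79*(-17) = -1343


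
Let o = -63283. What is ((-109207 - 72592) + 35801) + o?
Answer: -209281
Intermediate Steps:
((-109207 - 72592) + 35801) + o = ((-109207 - 72592) + 35801) - 63283 = (-181799 + 35801) - 63283 = -145998 - 63283 = -209281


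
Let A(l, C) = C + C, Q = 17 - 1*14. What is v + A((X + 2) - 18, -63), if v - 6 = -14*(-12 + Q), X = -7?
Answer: 6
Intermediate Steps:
Q = 3 (Q = 17 - 14 = 3)
A(l, C) = 2*C
v = 132 (v = 6 - 14*(-12 + 3) = 6 - 14*(-9) = 6 + 126 = 132)
v + A((X + 2) - 18, -63) = 132 + 2*(-63) = 132 - 126 = 6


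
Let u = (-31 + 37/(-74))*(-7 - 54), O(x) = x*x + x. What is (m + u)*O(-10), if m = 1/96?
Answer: 2766975/16 ≈ 1.7294e+5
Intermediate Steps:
O(x) = x + x**2 (O(x) = x**2 + x = x + x**2)
m = 1/96 ≈ 0.010417
u = 3843/2 (u = (-31 + 37*(-1/74))*(-61) = (-31 - 1/2)*(-61) = -63/2*(-61) = 3843/2 ≈ 1921.5)
(m + u)*O(-10) = (1/96 + 3843/2)*(-10*(1 - 10)) = 184465*(-10*(-9))/96 = (184465/96)*90 = 2766975/16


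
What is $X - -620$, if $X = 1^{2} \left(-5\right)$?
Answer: $615$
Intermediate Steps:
$X = -5$ ($X = 1 \left(-5\right) = -5$)
$X - -620 = -5 - -620 = -5 + 620 = 615$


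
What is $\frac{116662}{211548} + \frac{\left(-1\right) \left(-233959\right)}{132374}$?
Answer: $\frac{737915615}{318221079} \approx 2.3189$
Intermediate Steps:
$\frac{116662}{211548} + \frac{\left(-1\right) \left(-233959\right)}{132374} = 116662 \cdot \frac{1}{211548} + 233959 \cdot \frac{1}{132374} = \frac{58331}{105774} + \frac{21269}{12034} = \frac{737915615}{318221079}$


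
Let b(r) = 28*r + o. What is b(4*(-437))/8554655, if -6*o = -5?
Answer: -293659/51327930 ≈ -0.0057212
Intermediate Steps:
o = ⅚ (o = -⅙*(-5) = ⅚ ≈ 0.83333)
b(r) = ⅚ + 28*r (b(r) = 28*r + ⅚ = ⅚ + 28*r)
b(4*(-437))/8554655 = (⅚ + 28*(4*(-437)))/8554655 = (⅚ + 28*(-1748))*(1/8554655) = (⅚ - 48944)*(1/8554655) = -293659/6*1/8554655 = -293659/51327930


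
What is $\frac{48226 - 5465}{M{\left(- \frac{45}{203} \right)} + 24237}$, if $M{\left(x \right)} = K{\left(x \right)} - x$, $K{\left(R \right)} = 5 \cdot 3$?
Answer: $\frac{8680483}{4923201} \approx 1.7632$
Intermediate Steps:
$K{\left(R \right)} = 15$
$M{\left(x \right)} = 15 - x$
$\frac{48226 - 5465}{M{\left(- \frac{45}{203} \right)} + 24237} = \frac{48226 - 5465}{\left(15 - - \frac{45}{203}\right) + 24237} = \frac{42761}{\left(15 - \left(-45\right) \frac{1}{203}\right) + 24237} = \frac{42761}{\left(15 - - \frac{45}{203}\right) + 24237} = \frac{42761}{\left(15 + \frac{45}{203}\right) + 24237} = \frac{42761}{\frac{3090}{203} + 24237} = \frac{42761}{\frac{4923201}{203}} = 42761 \cdot \frac{203}{4923201} = \frac{8680483}{4923201}$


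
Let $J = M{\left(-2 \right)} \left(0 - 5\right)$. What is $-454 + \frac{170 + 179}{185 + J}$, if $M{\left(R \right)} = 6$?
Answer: $- \frac{70021}{155} \approx -451.75$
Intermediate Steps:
$J = -30$ ($J = 6 \left(0 - 5\right) = 6 \left(-5\right) = -30$)
$-454 + \frac{170 + 179}{185 + J} = -454 + \frac{170 + 179}{185 - 30} = -454 + \frac{349}{155} = - \frac{70021}{155}$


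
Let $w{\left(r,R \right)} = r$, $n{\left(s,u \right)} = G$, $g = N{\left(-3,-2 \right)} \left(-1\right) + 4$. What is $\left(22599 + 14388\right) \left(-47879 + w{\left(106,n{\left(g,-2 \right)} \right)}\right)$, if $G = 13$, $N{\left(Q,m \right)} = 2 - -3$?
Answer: $-1766979951$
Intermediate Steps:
$N{\left(Q,m \right)} = 5$ ($N{\left(Q,m \right)} = 2 + 3 = 5$)
$g = -1$ ($g = 5 \left(-1\right) + 4 = -5 + 4 = -1$)
$n{\left(s,u \right)} = 13$
$\left(22599 + 14388\right) \left(-47879 + w{\left(106,n{\left(g,-2 \right)} \right)}\right) = \left(22599 + 14388\right) \left(-47879 + 106\right) = 36987 \left(-47773\right) = -1766979951$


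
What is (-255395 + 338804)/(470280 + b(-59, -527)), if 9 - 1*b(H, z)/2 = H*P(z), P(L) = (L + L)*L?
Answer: 83409/66014342 ≈ 0.0012635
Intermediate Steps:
P(L) = 2*L² (P(L) = (2*L)*L = 2*L²)
b(H, z) = 18 - 4*H*z² (b(H, z) = 18 - 2*H*2*z² = 18 - 4*H*z²)
(-255395 + 338804)/(470280 + b(-59, -527)) = (-255395 + 338804)/(470280 + (18 - 4*(-59)*(-527)²)) = 83409/(470280 + (18 - 4*(-59)*277729)) = 83409/(470280 + (18 + 65544044)) = 83409/(470280 + 65544062) = 83409/66014342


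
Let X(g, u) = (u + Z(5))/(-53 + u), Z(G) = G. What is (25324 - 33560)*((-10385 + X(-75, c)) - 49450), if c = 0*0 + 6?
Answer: 23161740416/47 ≈ 4.9280e+8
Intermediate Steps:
c = 6 (c = 0 + 6 = 6)
X(g, u) = (5 + u)/(-53 + u) (X(g, u) = (u + 5)/(-53 + u) = (5 + u)/(-53 + u))
(25324 - 33560)*((-10385 + X(-75, c)) - 49450) = (25324 - 33560)*((-10385 + (5 + 6)/(-53 + 6)) - 49450) = -8236*((-10385 + 11/(-47)) - 49450) = -8236*((-10385 - 1/47*11) - 49450) = -8236*((-10385 - 11/47) - 49450) = -8236*(-488106/47 - 49450) = -8236*(-2812256/47) = 23161740416/47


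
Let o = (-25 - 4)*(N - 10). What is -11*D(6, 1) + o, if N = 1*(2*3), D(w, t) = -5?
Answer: 171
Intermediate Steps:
N = 6 (N = 1*6 = 6)
o = 116 (o = (-25 - 4)*(6 - 10) = -29*(-4) = 116)
-11*D(6, 1) + o = -11*(-5) + 116 = 55 + 116 = 171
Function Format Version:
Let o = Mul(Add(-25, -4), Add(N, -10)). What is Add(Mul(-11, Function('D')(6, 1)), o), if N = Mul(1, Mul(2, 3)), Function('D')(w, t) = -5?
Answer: 171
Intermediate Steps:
N = 6 (N = Mul(1, 6) = 6)
o = 116 (o = Mul(Add(-25, -4), Add(6, -10)) = Mul(-29, -4) = 116)
Add(Mul(-11, Function('D')(6, 1)), o) = Add(Mul(-11, -5), 116) = Add(55, 116) = 171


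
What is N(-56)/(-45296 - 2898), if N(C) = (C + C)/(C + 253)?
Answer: 56/4747109 ≈ 1.1797e-5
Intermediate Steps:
N(C) = 2*C/(253 + C) (N(C) = (2*C)/(253 + C) = 2*C/(253 + C))
N(-56)/(-45296 - 2898) = (2*(-56)/(253 - 56))/(-45296 - 2898) = (2*(-56)/197)/(-48194) = (2*(-56)*(1/197))*(-1/48194) = -112/197*(-1/48194) = 56/4747109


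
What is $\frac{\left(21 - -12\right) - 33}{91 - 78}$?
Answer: $0$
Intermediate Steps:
$\frac{\left(21 - -12\right) - 33}{91 - 78} = \frac{\left(21 + 12\right) - 33}{91 - 78} = \frac{33 - 33}{91 - 78} = \frac{0}{13} = 0 \cdot \frac{1}{13} = 0$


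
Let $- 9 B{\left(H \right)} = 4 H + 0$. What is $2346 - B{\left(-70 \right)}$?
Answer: $\frac{20834}{9} \approx 2314.9$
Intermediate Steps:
$B{\left(H \right)} = - \frac{4 H}{9}$ ($B{\left(H \right)} = - \frac{4 H + 0}{9} = - \frac{4 H}{9}$)
$2346 - B{\left(-70 \right)} = 2346 - \left(- \frac{4}{9}\right) \left(-70\right) = 2346 - \frac{280}{9} = \frac{20834}{9}$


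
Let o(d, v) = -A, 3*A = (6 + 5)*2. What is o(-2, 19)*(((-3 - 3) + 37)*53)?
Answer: -36146/3 ≈ -12049.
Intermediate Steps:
A = 22/3 (A = ((6 + 5)*2)/3 = (11*2)/3 = (⅓)*22 = 22/3 ≈ 7.3333)
o(d, v) = -22/3 (o(d, v) = -1*22/3 = -22/3)
o(-2, 19)*(((-3 - 3) + 37)*53) = -22*((-3 - 3) + 37)*53/3 = -22*(-6 + 37)*53/3 = -682*53/3 = -22/3*1643 = -36146/3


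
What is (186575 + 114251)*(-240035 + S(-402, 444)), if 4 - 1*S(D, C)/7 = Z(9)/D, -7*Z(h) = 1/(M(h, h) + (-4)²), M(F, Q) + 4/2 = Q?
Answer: -333782198700599/4623 ≈ -7.2200e+10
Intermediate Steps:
M(F, Q) = -2 + Q
Z(h) = -1/(7*(14 + h)) (Z(h) = -1/(7*((-2 + h) + (-4)²)) = -1/(7*((-2 + h) + 16)) = -1/(7*(14 + h)))
S(D, C) = 28 + 1/(23*D) (S(D, C) = 28 - 7*(-1/(98 + 7*9))/D = 28 - 7*(-1/(98 + 63))/D = 28 - 7*(-1/161)/D = 28 - 7*(-1*1/161)/D = 28 - (-1)/(23*D) = 28 + 1/(23*D))
(186575 + 114251)*(-240035 + S(-402, 444)) = (186575 + 114251)*(-240035 + (28 + (1/23)/(-402))) = 300826*(-240035 + (28 + (1/23)*(-1/402))) = 300826*(-240035 + (28 - 1/9246)) = 300826*(-240035 + 258887/9246) = 300826*(-2219104723/9246) = -333782198700599/4623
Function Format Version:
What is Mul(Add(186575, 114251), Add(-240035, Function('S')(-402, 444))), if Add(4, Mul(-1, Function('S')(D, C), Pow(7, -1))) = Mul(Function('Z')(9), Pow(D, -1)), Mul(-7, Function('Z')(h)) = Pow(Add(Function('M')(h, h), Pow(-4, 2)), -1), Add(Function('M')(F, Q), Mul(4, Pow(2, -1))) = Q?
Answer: Rational(-333782198700599, 4623) ≈ -7.2200e+10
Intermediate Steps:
Function('M')(F, Q) = Add(-2, Q)
Function('Z')(h) = Mul(Rational(-1, 7), Pow(Add(14, h), -1)) (Function('Z')(h) = Mul(Rational(-1, 7), Pow(Add(Add(-2, h), Pow(-4, 2)), -1)) = Mul(Rational(-1, 7), Pow(Add(Add(-2, h), 16), -1)) = Mul(Rational(-1, 7), Pow(Add(14, h), -1)))
Function('S')(D, C) = Add(28, Mul(Rational(1, 23), Pow(D, -1))) (Function('S')(D, C) = Add(28, Mul(-7, Mul(Mul(-1, Pow(Add(98, Mul(7, 9)), -1)), Pow(D, -1)))) = Add(28, Mul(-7, Mul(Mul(-1, Pow(Add(98, 63), -1)), Pow(D, -1)))) = Add(28, Mul(-7, Mul(Mul(-1, Pow(161, -1)), Pow(D, -1)))) = Add(28, Mul(-7, Mul(Mul(-1, Rational(1, 161)), Pow(D, -1)))) = Add(28, Mul(-7, Mul(Rational(-1, 161), Pow(D, -1)))) = Add(28, Mul(Rational(1, 23), Pow(D, -1))))
Mul(Add(186575, 114251), Add(-240035, Function('S')(-402, 444))) = Mul(Add(186575, 114251), Add(-240035, Add(28, Mul(Rational(1, 23), Pow(-402, -1))))) = Mul(300826, Add(-240035, Add(28, Mul(Rational(1, 23), Rational(-1, 402))))) = Mul(300826, Add(-240035, Add(28, Rational(-1, 9246)))) = Mul(300826, Add(-240035, Rational(258887, 9246))) = Mul(300826, Rational(-2219104723, 9246)) = Rational(-333782198700599, 4623)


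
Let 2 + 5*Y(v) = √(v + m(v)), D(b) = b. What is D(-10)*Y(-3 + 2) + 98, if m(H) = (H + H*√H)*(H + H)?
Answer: 102 - 2*√(1 + 2*I) ≈ 99.456 - 1.5723*I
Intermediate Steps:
m(H) = 2*H*(H + H^(3/2)) (m(H) = (H + H^(3/2))*(2*H) = 2*H*(H + H^(3/2)))
Y(v) = -⅖ + √(v + 2*v² + 2*v^(5/2))/5 (Y(v) = -⅖ + √(v + (2*v² + 2*v^(5/2)))/5 = -⅖ + √(v + 2*v² + 2*v^(5/2))/5)
D(-10)*Y(-3 + 2) + 98 = -10*(-⅖ + √((-3 + 2) + 2*(-3 + 2)² + 2*(-3 + 2)^(5/2))/5) + 98 = -10*(-⅖ + √(-1 + 2*(-1)² + 2*(-1)^(5/2))/5) + 98 = -10*(-⅖ + √(-1 + 2*1 + 2*I)/5) + 98 = -10*(-⅖ + √(-1 + 2 + 2*I)/5) + 98 = -10*(-⅖ + √(1 + 2*I)/5) + 98 = (4 - 2*√(1 + 2*I)) + 98 = 102 - 2*√(1 + 2*I)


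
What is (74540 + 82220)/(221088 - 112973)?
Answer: 31352/21623 ≈ 1.4499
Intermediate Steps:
(74540 + 82220)/(221088 - 112973) = 156760/108115 = 156760*(1/108115) = 31352/21623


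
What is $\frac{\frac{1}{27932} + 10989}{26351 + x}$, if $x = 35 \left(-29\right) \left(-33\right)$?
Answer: $\frac{306944749}{1671618472} \approx 0.18362$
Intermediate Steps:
$x = 33495$ ($x = \left(-1015\right) \left(-33\right) = 33495$)
$\frac{\frac{1}{27932} + 10989}{26351 + x} = \frac{\frac{1}{27932} + 10989}{26351 + 33495} = \frac{\frac{1}{27932} + 10989}{59846} = \frac{306944749}{27932} \cdot \frac{1}{59846} = \frac{306944749}{1671618472}$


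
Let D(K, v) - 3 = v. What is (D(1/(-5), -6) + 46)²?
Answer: 1849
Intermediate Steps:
D(K, v) = 3 + v
(D(1/(-5), -6) + 46)² = ((3 - 6) + 46)² = (-3 + 46)² = 43² = 1849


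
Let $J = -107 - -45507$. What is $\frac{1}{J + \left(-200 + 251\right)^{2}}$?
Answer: $\frac{1}{48001} \approx 2.0833 \cdot 10^{-5}$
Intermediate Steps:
$J = 45400$ ($J = -107 + 45507 = 45400$)
$\frac{1}{J + \left(-200 + 251\right)^{2}} = \frac{1}{45400 + \left(-200 + 251\right)^{2}} = \frac{1}{45400 + 51^{2}} = \frac{1}{45400 + 2601} = \frac{1}{48001}$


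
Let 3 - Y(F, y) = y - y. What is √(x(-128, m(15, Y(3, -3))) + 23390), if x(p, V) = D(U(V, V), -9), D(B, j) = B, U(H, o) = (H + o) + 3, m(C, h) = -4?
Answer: √23385 ≈ 152.92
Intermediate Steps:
Y(F, y) = 3 (Y(F, y) = 3 - (y - y) = 3 - 1*0 = 3 + 0 = 3)
U(H, o) = 3 + H + o
x(p, V) = 3 + 2*V (x(p, V) = 3 + V + V = 3 + 2*V)
√(x(-128, m(15, Y(3, -3))) + 23390) = √((3 + 2*(-4)) + 23390) = √((3 - 8) + 23390) = √(-5 + 23390) = √23385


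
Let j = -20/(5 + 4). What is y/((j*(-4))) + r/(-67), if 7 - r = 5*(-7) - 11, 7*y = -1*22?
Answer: -21473/18760 ≈ -1.1446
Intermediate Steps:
y = -22/7 (y = (-1*22)/7 = (⅐)*(-22) = -22/7 ≈ -3.1429)
r = 53 (r = 7 - (5*(-7) - 11) = 7 - (-35 - 11) = 7 - 1*(-46) = 7 + 46 = 53)
j = -20/9 ≈ -2.2222
y/((j*(-4))) + r/(-67) = -22/(7*((-20/9*(-4)))) + 53/(-67) = -22/(7*80/9) + 53*(-1/67) = -22/7*9/80 - 53/67 = -99/280 - 53/67 = -21473/18760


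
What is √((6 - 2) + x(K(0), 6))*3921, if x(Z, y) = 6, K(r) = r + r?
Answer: 3921*√10 ≈ 12399.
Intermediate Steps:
K(r) = 2*r
√((6 - 2) + x(K(0), 6))*3921 = √((6 - 2) + 6)*3921 = √(4 + 6)*3921 = √10*3921 = 3921*√10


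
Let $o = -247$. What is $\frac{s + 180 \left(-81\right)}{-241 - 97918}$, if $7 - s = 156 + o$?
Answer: $\frac{14482}{98159} \approx 0.14754$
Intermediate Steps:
$s = 98$ ($s = 7 - \left(156 - 247\right) = 7 - -91 = 7 + 91 = 98$)
$\frac{s + 180 \left(-81\right)}{-241 - 97918} = \frac{98 + 180 \left(-81\right)}{-241 - 97918} = \frac{98 - 14580}{-241 - 97918} = - \frac{14482}{-98159} = \left(-14482\right) \left(- \frac{1}{98159}\right) = \frac{14482}{98159}$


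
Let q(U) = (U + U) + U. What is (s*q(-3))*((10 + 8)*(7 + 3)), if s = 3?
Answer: -4860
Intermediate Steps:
q(U) = 3*U (q(U) = 2*U + U = 3*U)
(s*q(-3))*((10 + 8)*(7 + 3)) = (3*(3*(-3)))*((10 + 8)*(7 + 3)) = (3*(-9))*(18*10) = -27*180 = -4860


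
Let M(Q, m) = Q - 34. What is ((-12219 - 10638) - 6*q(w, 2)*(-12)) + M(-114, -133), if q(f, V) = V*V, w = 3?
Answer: -22717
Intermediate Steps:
q(f, V) = V**2
M(Q, m) = -34 + Q
((-12219 - 10638) - 6*q(w, 2)*(-12)) + M(-114, -133) = ((-12219 - 10638) - 6*2**2*(-12)) + (-34 - 114) = (-22857 - 6*4*(-12)) - 148 = (-22857 - 24*(-12)) - 148 = (-22857 + 288) - 148 = -22569 - 148 = -22717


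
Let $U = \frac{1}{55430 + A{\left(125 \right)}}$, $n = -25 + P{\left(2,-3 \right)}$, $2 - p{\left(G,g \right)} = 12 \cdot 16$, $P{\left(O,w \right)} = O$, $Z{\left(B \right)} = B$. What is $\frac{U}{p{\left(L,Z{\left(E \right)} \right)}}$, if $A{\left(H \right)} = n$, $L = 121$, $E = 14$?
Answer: $- \frac{1}{10527330} \approx -9.4991 \cdot 10^{-8}$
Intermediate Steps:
$p{\left(G,g \right)} = -190$ ($p{\left(G,g \right)} = 2 - 12 \cdot 16 = 2 - 192 = -190$)
$n = -23$ ($n = -25 + 2 = -23$)
$A{\left(H \right)} = -23$
$U = \frac{1}{55407}$ ($U = \frac{1}{55430 - 23} = \frac{1}{55407} \approx 1.8048 \cdot 10^{-5}$)
$\frac{U}{p{\left(L,Z{\left(E \right)} \right)}} = \frac{1}{55407 \left(-190\right)} = \frac{1}{55407} \left(- \frac{1}{190}\right) = - \frac{1}{10527330}$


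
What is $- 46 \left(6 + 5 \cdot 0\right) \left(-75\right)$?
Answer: $20700$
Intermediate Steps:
$- 46 \left(6 + 5 \cdot 0\right) \left(-75\right) = - 46 \left(6 + 0\right) \left(-75\right) = \left(-46\right) 6 \left(-75\right) = \left(-276\right) \left(-75\right) = 20700$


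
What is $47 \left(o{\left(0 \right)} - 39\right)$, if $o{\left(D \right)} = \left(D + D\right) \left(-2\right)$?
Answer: $-1833$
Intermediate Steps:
$o{\left(D \right)} = - 4 D$ ($o{\left(D \right)} = 2 D \left(-2\right) = - 4 D$)
$47 \left(o{\left(0 \right)} - 39\right) = 47 \left(\left(-4\right) 0 - 39\right) = 47 \left(0 - 39\right) = 47 \left(-39\right) = -1833$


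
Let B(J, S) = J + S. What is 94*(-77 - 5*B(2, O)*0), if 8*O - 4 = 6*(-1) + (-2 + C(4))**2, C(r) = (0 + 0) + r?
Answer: -7238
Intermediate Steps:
C(r) = r (C(r) = 0 + r = r)
O = 1/4 (O = 1/2 + (6*(-1) + (-2 + 4)**2)/8 = 1/2 + (-6 + 2**2)/8 = 1/2 + (-6 + 4)/8 = 1/2 + (1/8)*(-2) = 1/2 - 1/4 = 1/4 ≈ 0.25000)
94*(-77 - 5*B(2, O)*0) = 94*(-77 - 5*(2 + 1/4)*0) = 94*(-77 - 5*9/4*0) = 94*(-77 - 45/4*0) = 94*(-77 + 0) = 94*(-77) = -7238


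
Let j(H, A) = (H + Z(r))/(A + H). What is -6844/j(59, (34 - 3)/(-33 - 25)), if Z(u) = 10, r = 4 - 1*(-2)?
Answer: -400138/69 ≈ -5799.1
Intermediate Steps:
r = 6 (r = 4 + 2 = 6)
j(H, A) = (10 + H)/(A + H) (j(H, A) = (H + 10)/(A + H) = (10 + H)/(A + H))
-6844/j(59, (34 - 3)/(-33 - 25)) = -6844*((34 - 3)/(-33 - 25) + 59)/(10 + 59) = -6844/(69/(31/(-58) + 59)) = -6844/(69/(31*(-1/58) + 59)) = -6844/(69/(-31/58 + 59)) = -6844/(69/(3391/58)) = -6844/((58/3391)*69) = -6844/4002/3391 = -6844*3391/4002 = -400138/69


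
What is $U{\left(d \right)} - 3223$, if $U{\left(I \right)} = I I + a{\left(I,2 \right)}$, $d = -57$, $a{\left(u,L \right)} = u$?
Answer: $-31$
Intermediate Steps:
$U{\left(I \right)} = I + I^{2}$ ($U{\left(I \right)} = I I + I = I^{2} + I = I + I^{2}$)
$U{\left(d \right)} - 3223 = - 57 \left(1 - 57\right) - 3223 = \left(-57\right) \left(-56\right) - 3223 = 3192 - 3223 = -31$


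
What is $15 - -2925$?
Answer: $2940$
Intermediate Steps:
$15 - -2925 = 15 + 2925 = 2940$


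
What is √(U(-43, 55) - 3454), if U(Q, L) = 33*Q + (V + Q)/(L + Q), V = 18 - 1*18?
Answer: I*√175557/6 ≈ 69.833*I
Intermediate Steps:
V = 0 (V = 18 - 18 = 0)
U(Q, L) = 33*Q + Q/(L + Q) (U(Q, L) = 33*Q + (0 + Q)/(L + Q) = 33*Q + Q/(L + Q))
√(U(-43, 55) - 3454) = √(-43*(1 + 33*55 + 33*(-43))/(55 - 43) - 3454) = √(-43*(1 + 1815 - 1419)/12 - 3454) = √(-43*1/12*397 - 3454) = √(-17071/12 - 3454) = √(-58519/12) = I*√175557/6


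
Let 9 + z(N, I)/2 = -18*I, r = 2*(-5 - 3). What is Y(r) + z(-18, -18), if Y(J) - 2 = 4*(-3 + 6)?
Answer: 644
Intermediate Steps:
r = -16 (r = 2*(-8) = -16)
z(N, I) = -18 - 36*I (z(N, I) = -18 + 2*(-18*I) = -18 - 36*I)
Y(J) = 14 (Y(J) = 2 + 4*(-3 + 6) = 2 + 4*3 = 2 + 12 = 14)
Y(r) + z(-18, -18) = 14 + (-18 - 36*(-18)) = 14 + (-18 + 648) = 14 + 630 = 644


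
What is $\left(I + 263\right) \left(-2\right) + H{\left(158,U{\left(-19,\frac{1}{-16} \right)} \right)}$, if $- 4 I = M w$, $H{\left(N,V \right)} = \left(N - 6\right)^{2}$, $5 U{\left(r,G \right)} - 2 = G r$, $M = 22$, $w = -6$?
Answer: $22512$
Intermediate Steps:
$U{\left(r,G \right)} = \frac{2}{5} + \frac{G r}{5}$
$H{\left(N,V \right)} = \left(-6 + N\right)^{2}$
$I = 33$ ($I = - \frac{22 \left(-6\right)}{4} = \left(- \frac{1}{4}\right) \left(-132\right) = 33$)
$\left(I + 263\right) \left(-2\right) + H{\left(158,U{\left(-19,\frac{1}{-16} \right)} \right)} = \left(33 + 263\right) \left(-2\right) + \left(-6 + 158\right)^{2} = 296 \left(-2\right) + 152^{2} = -592 + 23104 = 22512$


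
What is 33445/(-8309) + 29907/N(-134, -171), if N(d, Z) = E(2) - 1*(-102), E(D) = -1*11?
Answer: 35064824/108017 ≈ 324.62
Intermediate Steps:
E(D) = -11
N(d, Z) = 91 (N(d, Z) = -11 - 1*(-102) = -11 + 102 = 91)
33445/(-8309) + 29907/N(-134, -171) = 33445/(-8309) + 29907/91 = 33445*(-1/8309) + 29907*(1/91) = -33445/8309 + 29907/91 = 35064824/108017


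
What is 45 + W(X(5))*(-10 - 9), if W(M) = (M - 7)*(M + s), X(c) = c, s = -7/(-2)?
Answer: 368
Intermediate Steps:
s = 7/2 (s = -7*(-½) = 7/2 ≈ 3.5000)
W(M) = (-7 + M)*(7/2 + M) (W(M) = (M - 7)*(M + 7/2) = (-7 + M)*(7/2 + M))
45 + W(X(5))*(-10 - 9) = 45 + (-49/2 + 5² - 7/2*5)*(-10 - 9) = 45 + (-49/2 + 25 - 35/2)*(-19) = 45 - 17*(-19) = 45 + 323 = 368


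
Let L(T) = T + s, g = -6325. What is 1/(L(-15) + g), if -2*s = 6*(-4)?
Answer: -1/6328 ≈ -0.00015803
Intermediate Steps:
s = 12 (s = -3*(-4) = -½*(-24) = 12)
L(T) = 12 + T (L(T) = T + 12 = 12 + T)
1/(L(-15) + g) = 1/((12 - 15) - 6325) = 1/(-3 - 6325) = 1/(-6328) = -1/6328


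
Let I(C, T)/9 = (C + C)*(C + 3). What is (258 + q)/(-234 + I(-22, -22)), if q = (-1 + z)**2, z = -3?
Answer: 137/3645 ≈ 0.037586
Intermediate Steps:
I(C, T) = 18*C*(3 + C) (I(C, T) = 9*((C + C)*(C + 3)) = 9*((2*C)*(3 + C)) = 9*(2*C*(3 + C)) = 18*C*(3 + C))
q = 16 (q = (-1 - 3)**2 = (-4)**2 = 16)
(258 + q)/(-234 + I(-22, -22)) = (258 + 16)/(-234 + 18*(-22)*(3 - 22)) = 274/(-234 + 18*(-22)*(-19)) = 274/(-234 + 7524) = 274/7290 = 274*(1/7290) = 137/3645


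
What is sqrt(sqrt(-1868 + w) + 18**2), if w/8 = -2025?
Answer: sqrt(324 + 2*I*sqrt(4517)) ≈ 18.368 + 3.659*I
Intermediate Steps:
w = -16200 (w = 8*(-2025) = -16200)
sqrt(sqrt(-1868 + w) + 18**2) = sqrt(sqrt(-1868 - 16200) + 18**2) = sqrt(sqrt(-18068) + 324) = sqrt(2*I*sqrt(4517) + 324) = sqrt(324 + 2*I*sqrt(4517))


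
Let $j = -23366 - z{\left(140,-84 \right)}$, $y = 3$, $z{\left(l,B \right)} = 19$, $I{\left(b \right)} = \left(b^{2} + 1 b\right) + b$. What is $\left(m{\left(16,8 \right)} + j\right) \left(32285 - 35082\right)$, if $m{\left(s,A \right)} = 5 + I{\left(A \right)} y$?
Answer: $64722580$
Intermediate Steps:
$I{\left(b \right)} = b^{2} + 2 b$ ($I{\left(b \right)} = \left(b^{2} + b\right) + b = \left(b + b^{2}\right) + b = b^{2} + 2 b$)
$j = -23385$ ($j = -23366 - 19 = -23385$)
$m{\left(s,A \right)} = 5 + 3 A \left(2 + A\right)$ ($m{\left(s,A \right)} = 5 + A \left(2 + A\right) 3 = 5 + 3 A \left(2 + A\right)$)
$\left(m{\left(16,8 \right)} + j\right) \left(32285 - 35082\right) = \left(\left(5 + 3 \cdot 8 \left(2 + 8\right)\right) - 23385\right) \left(32285 - 35082\right) = \left(\left(5 + 3 \cdot 8 \cdot 10\right) - 23385\right) \left(-2797\right) = \left(\left(5 + 240\right) - 23385\right) \left(-2797\right) = \left(245 - 23385\right) \left(-2797\right) = \left(-23140\right) \left(-2797\right) = 64722580$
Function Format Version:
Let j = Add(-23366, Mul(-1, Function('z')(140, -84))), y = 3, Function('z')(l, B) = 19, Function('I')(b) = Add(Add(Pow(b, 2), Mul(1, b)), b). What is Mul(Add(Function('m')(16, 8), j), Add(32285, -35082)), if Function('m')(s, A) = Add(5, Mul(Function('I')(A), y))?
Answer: 64722580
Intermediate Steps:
Function('I')(b) = Add(Pow(b, 2), Mul(2, b)) (Function('I')(b) = Add(Add(Pow(b, 2), b), b) = Add(Add(b, Pow(b, 2)), b) = Add(Pow(b, 2), Mul(2, b)))
j = -23385 (j = Add(-23366, Mul(-1, 19)) = Add(-23366, -19) = -23385)
Function('m')(s, A) = Add(5, Mul(3, A, Add(2, A))) (Function('m')(s, A) = Add(5, Mul(Mul(A, Add(2, A)), 3)) = Add(5, Mul(3, A, Add(2, A))))
Mul(Add(Function('m')(16, 8), j), Add(32285, -35082)) = Mul(Add(Add(5, Mul(3, 8, Add(2, 8))), -23385), Add(32285, -35082)) = Mul(Add(Add(5, Mul(3, 8, 10)), -23385), -2797) = Mul(Add(Add(5, 240), -23385), -2797) = Mul(Add(245, -23385), -2797) = Mul(-23140, -2797) = 64722580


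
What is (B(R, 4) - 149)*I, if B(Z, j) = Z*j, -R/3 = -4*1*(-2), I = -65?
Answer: 15925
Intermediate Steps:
R = -24 (R = -3*(-4*1)*(-2) = -(-12)*(-2) = -3*8 = -24)
(B(R, 4) - 149)*I = (-24*4 - 149)*(-65) = (-96 - 149)*(-65) = -245*(-65) = 15925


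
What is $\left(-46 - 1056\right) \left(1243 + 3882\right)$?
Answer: $-5647750$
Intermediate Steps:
$\left(-46 - 1056\right) \left(1243 + 3882\right) = \left(-1102\right) 5125 = -5647750$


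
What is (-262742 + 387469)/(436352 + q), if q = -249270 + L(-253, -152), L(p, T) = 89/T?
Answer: 18958504/28436375 ≈ 0.66670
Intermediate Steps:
q = -37889129/152 (q = -249270 + 89/(-152) = -249270 + 89*(-1/152) = -249270 - 89/152 = -37889129/152 ≈ -2.4927e+5)
(-262742 + 387469)/(436352 + q) = (-262742 + 387469)/(436352 - 37889129/152) = 124727/(28436375/152) = 124727*(152/28436375) = 18958504/28436375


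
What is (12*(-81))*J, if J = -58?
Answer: 56376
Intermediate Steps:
(12*(-81))*J = (12*(-81))*(-58) = -972*(-58) = 56376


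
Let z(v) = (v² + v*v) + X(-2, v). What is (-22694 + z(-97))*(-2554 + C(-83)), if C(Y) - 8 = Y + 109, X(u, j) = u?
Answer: 9772560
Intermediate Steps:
z(v) = -2 + 2*v² (z(v) = (v² + v*v) - 2 = (v² + v²) - 2 = 2*v² - 2 = -2 + 2*v²)
C(Y) = 117 + Y (C(Y) = 8 + (Y + 109) = 8 + (109 + Y) = 117 + Y)
(-22694 + z(-97))*(-2554 + C(-83)) = (-22694 + (-2 + 2*(-97)²))*(-2554 + (117 - 83)) = (-22694 + (-2 + 2*9409))*(-2554 + 34) = (-22694 + (-2 + 18818))*(-2520) = (-22694 + 18816)*(-2520) = -3878*(-2520) = 9772560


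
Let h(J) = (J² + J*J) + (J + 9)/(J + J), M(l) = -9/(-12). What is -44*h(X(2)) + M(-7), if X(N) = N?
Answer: -1889/4 ≈ -472.25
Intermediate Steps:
M(l) = ¾ (M(l) = -9*(-1/12) = ¾)
h(J) = 2*J² + (9 + J)/(2*J) (h(J) = (J² + J²) + (9 + J)/((2*J)) = 2*J² + (9 + J)*(1/(2*J)) = 2*J² + (9 + J)/(2*J))
-44*h(X(2)) + M(-7) = -22*(9 + 2 + 4*2³)/2 + ¾ = -22*(9 + 2 + 4*8)/2 + ¾ = -22*(9 + 2 + 32)/2 + ¾ = -22*43/2 + ¾ = -44*43/4 + ¾ = -473 + ¾ = -1889/4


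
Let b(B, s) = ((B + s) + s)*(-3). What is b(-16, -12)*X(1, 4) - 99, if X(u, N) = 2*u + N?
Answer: 621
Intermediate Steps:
X(u, N) = N + 2*u
b(B, s) = -6*s - 3*B (b(B, s) = (B + 2*s)*(-3) = -6*s - 3*B)
b(-16, -12)*X(1, 4) - 99 = (-6*(-12) - 3*(-16))*(4 + 2*1) - 99 = (72 + 48)*(4 + 2) - 99 = 120*6 - 99 = 720 - 99 = 621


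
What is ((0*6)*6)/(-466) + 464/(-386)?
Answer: -232/193 ≈ -1.2021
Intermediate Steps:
((0*6)*6)/(-466) + 464/(-386) = (0*6)*(-1/466) + 464*(-1/386) = 0*(-1/466) - 232/193 = 0 - 232/193 = -232/193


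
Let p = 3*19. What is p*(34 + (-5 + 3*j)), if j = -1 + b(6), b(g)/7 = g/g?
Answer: 2679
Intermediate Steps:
b(g) = 7 (b(g) = 7*(g/g) = 7*1 = 7)
j = 6 (j = -1 + 7 = 6)
p = 57
p*(34 + (-5 + 3*j)) = 57*(34 + (-5 + 3*6)) = 57*(34 + (-5 + 18)) = 57*(34 + 13) = 57*47 = 2679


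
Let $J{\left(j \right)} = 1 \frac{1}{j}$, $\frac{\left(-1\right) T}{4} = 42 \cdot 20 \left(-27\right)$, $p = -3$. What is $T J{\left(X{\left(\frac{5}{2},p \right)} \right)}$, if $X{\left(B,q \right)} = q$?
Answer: $-30240$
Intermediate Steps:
$T = 90720$ ($T = - 4 \cdot 42 \cdot 20 \left(-27\right) = - 4 \cdot 840 \left(-27\right) = \left(-4\right) \left(-22680\right) = 90720$)
$J{\left(j \right)} = \frac{1}{j}$
$T J{\left(X{\left(\frac{5}{2},p \right)} \right)} = \frac{90720}{-3} = 90720 \left(- \frac{1}{3}\right) = -30240$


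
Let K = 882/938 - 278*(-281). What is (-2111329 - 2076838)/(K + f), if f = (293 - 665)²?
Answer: -280607189/14505697 ≈ -19.345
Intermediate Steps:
K = 5233969/67 (K = 882*(1/938) + 78118 = 63/67 + 78118 = 5233969/67 ≈ 78119.)
f = 138384 (f = (-372)² = 138384)
(-2111329 - 2076838)/(K + f) = (-2111329 - 2076838)/(5233969/67 + 138384) = -4188167/14505697/67 = -4188167*67/14505697 = -280607189/14505697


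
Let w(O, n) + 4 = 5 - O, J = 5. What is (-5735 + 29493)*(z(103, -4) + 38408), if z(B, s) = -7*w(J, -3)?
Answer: 913162488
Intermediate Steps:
w(O, n) = 1 - O (w(O, n) = -4 + (5 - O) = 1 - O)
z(B, s) = 28 (z(B, s) = -7*(1 - 1*5) = -7*(1 - 5) = -7*(-4) = 28)
(-5735 + 29493)*(z(103, -4) + 38408) = (-5735 + 29493)*(28 + 38408) = 23758*38436 = 913162488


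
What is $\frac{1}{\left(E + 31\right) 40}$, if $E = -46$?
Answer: $- \frac{1}{600} \approx -0.0016667$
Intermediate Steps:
$\frac{1}{\left(E + 31\right) 40} = \frac{1}{\left(-46 + 31\right) 40} = \frac{1}{\left(-15\right) 40} = \frac{1}{-600} = - \frac{1}{600}$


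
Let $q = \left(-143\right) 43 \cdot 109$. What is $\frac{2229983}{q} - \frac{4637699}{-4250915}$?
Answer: $- \frac{6371092168986}{2849137520515} \approx -2.2361$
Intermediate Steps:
$q = -670241$ ($q = \left(-6149\right) 109 = -670241$)
$\frac{2229983}{q} - \frac{4637699}{-4250915} = \frac{2229983}{-670241} - \frac{4637699}{-4250915} = 2229983 \left(- \frac{1}{670241}\right) - - \frac{4637699}{4250915} = - \frac{2229983}{670241} + \frac{4637699}{4250915} = - \frac{6371092168986}{2849137520515}$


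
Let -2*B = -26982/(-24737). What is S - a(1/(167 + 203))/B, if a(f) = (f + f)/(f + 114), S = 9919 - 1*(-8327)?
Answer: 10383139439740/569063871 ≈ 18246.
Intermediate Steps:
S = 18246 (S = 9919 + 8327 = 18246)
a(f) = 2*f/(114 + f) (a(f) = (2*f)/(114 + f) = 2*f/(114 + f))
B = -13491/24737 (B = -(-13491)/(-24737) = -(-13491)*(-1)/24737 = -1/2*26982/24737 = -13491/24737 ≈ -0.54538)
S - a(1/(167 + 203))/B = 18246 - 2/((167 + 203)*(114 + 1/(167 + 203)))/(-13491/24737) = 18246 - 2/(370*(114 + 1/370))*(-24737)/13491 = 18246 - 2*(1/370)/(114 + 1/370)*(-24737)/13491 = 18246 - 2*(1/370)/(42181/370)*(-24737)/13491 = 18246 - 2*(1/370)*(370/42181)*(-24737)/13491 = 18246 - 2*(-24737)/(42181*13491) = 18246 - 1*(-49474/569063871) = 18246 + 49474/569063871 = 10383139439740/569063871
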